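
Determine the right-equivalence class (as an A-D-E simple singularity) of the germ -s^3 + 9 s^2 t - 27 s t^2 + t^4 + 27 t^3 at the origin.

E_6

The Hessian of f at 0 has rank 0. Corank 2; j^3 = -(s - 3*t)^3 is a perfect cube, so E-series; the 4-jet and mu = 6 give E_6.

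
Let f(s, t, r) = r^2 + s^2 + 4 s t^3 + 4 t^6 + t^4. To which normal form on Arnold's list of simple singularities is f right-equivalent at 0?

A3

The Hessian of f at 0 has rank 2. Corank 1: A-series; mu = 3 gives A_3.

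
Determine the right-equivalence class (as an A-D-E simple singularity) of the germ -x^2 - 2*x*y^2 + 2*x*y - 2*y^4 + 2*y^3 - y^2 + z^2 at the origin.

A3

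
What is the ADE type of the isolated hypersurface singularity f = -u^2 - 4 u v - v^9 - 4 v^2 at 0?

The Hessian of f at 0 is [[-2, -4], [-4, -8]] with rank 1, so corank 1. A Groebner basis of the Jacobian ideal J(f) in C{u,v} is {v^8, u + 2*v}; counting standard monomials gives mu = 8. Corank 1: A-series; mu = 8 gives A_8.

A_{8}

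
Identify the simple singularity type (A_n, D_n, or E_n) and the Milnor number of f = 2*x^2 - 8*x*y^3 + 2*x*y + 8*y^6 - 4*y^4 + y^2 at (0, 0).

The Hessian of f at 0 has rank 2. Corank 0: nondegenerate Morse point, so A_1.

Type A_1, Milnor number mu = 1.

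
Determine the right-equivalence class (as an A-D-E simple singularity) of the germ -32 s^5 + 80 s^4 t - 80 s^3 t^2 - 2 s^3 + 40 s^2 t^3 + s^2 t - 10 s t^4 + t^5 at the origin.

The Hessian of f at 0 is [[0, 0], [0, 0]] with rank 0, so corank 2. A Groebner basis of the Jacobian ideal J(f) in C{s,t} is {s*t/10 + t^4, s*t^2, s^2 - s*t/2}; counting standard monomials gives mu = 6. Corank 2; j^3 = -s^2*(2*s - t) has shape L^2 M (L != M), so D-series; mu = 6 gives D_6.

D6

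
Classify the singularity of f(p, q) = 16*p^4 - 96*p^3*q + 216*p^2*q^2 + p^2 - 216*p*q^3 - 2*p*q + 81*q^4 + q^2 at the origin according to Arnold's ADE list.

A_3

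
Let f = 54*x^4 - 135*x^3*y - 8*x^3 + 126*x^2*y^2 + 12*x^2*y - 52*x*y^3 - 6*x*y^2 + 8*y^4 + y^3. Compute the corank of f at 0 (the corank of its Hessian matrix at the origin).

2

Hessian at 0 has rank 0.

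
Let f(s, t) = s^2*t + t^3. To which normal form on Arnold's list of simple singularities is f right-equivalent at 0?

D_4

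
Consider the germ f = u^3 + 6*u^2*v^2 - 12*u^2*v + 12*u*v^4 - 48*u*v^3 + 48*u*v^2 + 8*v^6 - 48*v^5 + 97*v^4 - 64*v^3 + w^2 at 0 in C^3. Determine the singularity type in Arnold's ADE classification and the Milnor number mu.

Type E_6, Milnor number mu = 6.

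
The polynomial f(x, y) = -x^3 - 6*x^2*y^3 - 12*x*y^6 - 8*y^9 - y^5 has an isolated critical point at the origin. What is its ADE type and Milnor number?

Type E_8, Milnor number mu = 8.

The Hessian of f at 0 is [[0, 0], [0, 0]] with rank 0, so corank 2. A Groebner basis of the Jacobian ideal J(f) in C{x,y} is {x^2/4 + x*y^3, y^4, x^3, x^2*y}; counting standard monomials gives mu = 8. Corank 2; j^3 = -x^3 is a perfect cube, so E-series; the 5-jet and mu = 8 give E_8.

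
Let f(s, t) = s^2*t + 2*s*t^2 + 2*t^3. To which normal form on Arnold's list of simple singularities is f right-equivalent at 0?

D_{4}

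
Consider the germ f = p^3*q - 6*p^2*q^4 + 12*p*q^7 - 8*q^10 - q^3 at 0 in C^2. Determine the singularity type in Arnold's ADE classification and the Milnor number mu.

Type E_{7}, Milnor number mu = 7.

The Hessian of f at 0 is [[0, 0], [0, 0]] with rank 0, so corank 2. A Groebner basis of the Jacobian ideal J(f) in C{p,q} is {p^3 - 3*q^2, p^2*q, q^3}; counting standard monomials gives mu = 7. Corank 2; j^3 = -q^3 is a perfect cube, so E-series; the 4-jet and mu = 7 give E_7.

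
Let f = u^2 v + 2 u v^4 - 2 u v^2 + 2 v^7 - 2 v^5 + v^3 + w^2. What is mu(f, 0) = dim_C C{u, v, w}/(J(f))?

The Hessian of f at 0 has rank 1. Corank 2; j^3 = v*(u - v)^2 has shape L^2 M (L != M), so D-series; mu = 8 gives D_8.

8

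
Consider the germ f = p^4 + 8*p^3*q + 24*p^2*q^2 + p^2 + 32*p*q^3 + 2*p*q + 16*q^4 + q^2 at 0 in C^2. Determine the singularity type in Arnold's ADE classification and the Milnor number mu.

Type A3, Milnor number mu = 3.

The Hessian of f at 0 is [[2, 2], [2, 2]] with rank 1, so corank 1. A Groebner basis of the Jacobian ideal J(f) in C{p,q} is {q^3, p + q}; counting standard monomials gives mu = 3. Corank 1: A-series; mu = 3 gives A_3.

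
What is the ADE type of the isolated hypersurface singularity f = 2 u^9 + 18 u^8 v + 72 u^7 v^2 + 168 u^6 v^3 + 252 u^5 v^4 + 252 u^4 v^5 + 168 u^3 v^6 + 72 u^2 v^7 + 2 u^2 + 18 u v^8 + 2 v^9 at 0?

A_8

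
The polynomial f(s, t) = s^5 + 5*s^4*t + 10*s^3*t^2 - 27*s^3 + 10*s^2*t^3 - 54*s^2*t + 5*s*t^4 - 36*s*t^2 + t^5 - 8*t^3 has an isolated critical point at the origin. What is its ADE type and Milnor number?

Type E_{8}, Milnor number mu = 8.

The Hessian of f at 0 has rank 0. Corank 2; j^3 = -(3*s + 2*t)^3 is a perfect cube, so E-series; the 5-jet and mu = 8 give E_8.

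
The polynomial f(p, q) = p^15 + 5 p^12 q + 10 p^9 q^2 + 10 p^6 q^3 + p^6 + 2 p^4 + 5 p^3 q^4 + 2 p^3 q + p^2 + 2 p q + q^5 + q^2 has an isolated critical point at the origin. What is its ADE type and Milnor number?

Type A4, Milnor number mu = 4.

The Hessian of f at 0 has rank 1. Corank 1: A-series; mu = 4 gives A_4.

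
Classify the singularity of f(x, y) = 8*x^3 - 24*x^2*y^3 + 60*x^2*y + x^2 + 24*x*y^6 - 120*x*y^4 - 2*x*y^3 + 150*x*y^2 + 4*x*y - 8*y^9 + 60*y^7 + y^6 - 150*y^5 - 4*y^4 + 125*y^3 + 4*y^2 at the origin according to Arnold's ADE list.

A2

The Hessian of f at 0 has rank 1. Corank 1: A-series; mu = 2 gives A_2.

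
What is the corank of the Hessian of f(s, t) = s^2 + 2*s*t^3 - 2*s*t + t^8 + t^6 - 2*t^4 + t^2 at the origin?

1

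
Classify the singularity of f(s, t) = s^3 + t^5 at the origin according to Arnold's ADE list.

E_8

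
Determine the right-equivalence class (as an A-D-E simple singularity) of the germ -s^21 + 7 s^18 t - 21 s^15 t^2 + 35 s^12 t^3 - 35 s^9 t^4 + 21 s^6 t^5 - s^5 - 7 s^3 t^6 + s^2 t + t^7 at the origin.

D8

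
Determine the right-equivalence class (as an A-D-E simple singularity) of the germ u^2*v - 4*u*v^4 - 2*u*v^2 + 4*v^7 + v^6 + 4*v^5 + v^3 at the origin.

D_{7}

The Hessian of f at 0 has rank 0. Corank 2; j^3 = v*(u - v)^2 has shape L^2 M (L != M), so D-series; mu = 7 gives D_7.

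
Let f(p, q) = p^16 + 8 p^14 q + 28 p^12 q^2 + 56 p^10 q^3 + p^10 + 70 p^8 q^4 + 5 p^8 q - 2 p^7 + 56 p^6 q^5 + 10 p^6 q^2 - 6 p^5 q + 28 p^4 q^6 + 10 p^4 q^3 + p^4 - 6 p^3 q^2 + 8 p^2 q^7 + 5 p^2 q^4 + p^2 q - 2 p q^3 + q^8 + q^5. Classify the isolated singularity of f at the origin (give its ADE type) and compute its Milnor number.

The Hessian of f at 0 has rank 0. Corank 2; j^3 = p^2*q has shape L^2 M (L != M), so D-series; mu = 9 gives D_9.

Type D_9, Milnor number mu = 9.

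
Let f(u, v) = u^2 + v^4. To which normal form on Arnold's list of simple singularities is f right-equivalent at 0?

A3

The Hessian of f at 0 is [[2, 0], [0, 0]] with rank 1, so corank 1. A Groebner basis of the Jacobian ideal J(f) in C{u,v} is {v^3, u}; counting standard monomials gives mu = 3. Corank 1: A-series; mu = 3 gives A_3.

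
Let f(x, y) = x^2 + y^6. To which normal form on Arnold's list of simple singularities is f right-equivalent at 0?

A_5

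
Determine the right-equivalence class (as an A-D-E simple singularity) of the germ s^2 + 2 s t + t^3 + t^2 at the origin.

A_2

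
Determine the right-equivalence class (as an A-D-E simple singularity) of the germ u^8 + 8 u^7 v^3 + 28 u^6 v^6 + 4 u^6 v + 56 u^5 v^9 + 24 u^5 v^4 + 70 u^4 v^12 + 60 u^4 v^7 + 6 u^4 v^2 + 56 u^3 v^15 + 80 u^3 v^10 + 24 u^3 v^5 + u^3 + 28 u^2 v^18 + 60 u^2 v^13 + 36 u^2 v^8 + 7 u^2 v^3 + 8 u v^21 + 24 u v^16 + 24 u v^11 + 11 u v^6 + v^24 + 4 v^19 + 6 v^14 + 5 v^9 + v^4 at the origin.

E_{6}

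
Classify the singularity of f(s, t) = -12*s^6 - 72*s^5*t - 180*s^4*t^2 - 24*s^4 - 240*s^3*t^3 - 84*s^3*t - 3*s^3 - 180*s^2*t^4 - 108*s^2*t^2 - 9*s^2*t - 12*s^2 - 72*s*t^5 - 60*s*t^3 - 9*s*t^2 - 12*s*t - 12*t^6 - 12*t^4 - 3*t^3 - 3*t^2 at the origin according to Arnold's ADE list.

A_{2}

The Hessian of f at 0 has rank 1. Corank 1: A-series; mu = 2 gives A_2.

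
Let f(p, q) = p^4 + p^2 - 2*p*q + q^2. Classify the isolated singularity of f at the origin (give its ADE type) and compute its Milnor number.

Type A_{3}, Milnor number mu = 3.

The Hessian of f at 0 is [[2, -2], [-2, 2]] with rank 1, so corank 1. A Groebner basis of the Jacobian ideal J(f) in C{p,q} is {q^3, p - q}; counting standard monomials gives mu = 3. Corank 1: A-series; mu = 3 gives A_3.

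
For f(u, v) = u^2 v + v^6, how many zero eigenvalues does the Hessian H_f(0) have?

Hessian at 0 has rank 0.

2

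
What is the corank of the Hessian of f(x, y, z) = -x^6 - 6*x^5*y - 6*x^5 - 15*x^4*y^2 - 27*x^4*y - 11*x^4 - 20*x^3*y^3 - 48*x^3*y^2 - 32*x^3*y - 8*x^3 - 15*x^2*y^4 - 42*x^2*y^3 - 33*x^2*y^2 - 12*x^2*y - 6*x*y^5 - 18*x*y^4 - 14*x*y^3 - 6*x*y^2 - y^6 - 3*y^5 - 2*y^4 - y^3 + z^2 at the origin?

Hessian at 0 has rank 1.

2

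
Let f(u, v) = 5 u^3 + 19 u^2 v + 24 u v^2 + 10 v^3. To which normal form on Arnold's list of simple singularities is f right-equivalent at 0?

The Hessian of f at 0 has rank 0. Corank 2; j^3 = (u + v)*(5*u^2 + 14*u*v + 10*v^2) splits into three distinct lines over C (the quadratic factor has nonzero discriminant), so D_4.

D_4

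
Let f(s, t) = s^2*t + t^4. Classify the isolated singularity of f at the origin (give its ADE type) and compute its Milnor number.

Type D_5, Milnor number mu = 5.

The Hessian of f at 0 has rank 0. Corank 2; j^3 = s^2*t has shape L^2 M (L != M), so D-series; mu = 5 gives D_5.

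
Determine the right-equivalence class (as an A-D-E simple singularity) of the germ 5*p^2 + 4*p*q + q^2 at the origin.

A1

The Hessian of f at 0 has rank 2. Corank 0: nondegenerate Morse point, so A_1.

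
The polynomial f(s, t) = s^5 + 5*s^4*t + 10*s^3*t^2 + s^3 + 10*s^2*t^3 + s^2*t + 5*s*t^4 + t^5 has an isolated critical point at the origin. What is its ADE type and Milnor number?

Type D_6, Milnor number mu = 6.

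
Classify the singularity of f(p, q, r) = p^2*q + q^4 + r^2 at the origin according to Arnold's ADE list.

The Hessian of f at 0 is [[0, 0, 0], [0, 0, 0], [0, 0, 2]] with rank 1, so corank 2. A Groebner basis of the Jacobian ideal J(f) in C{p,q,r} is {p^3, p^2/4 + q^3, p*q, r}; counting standard monomials gives mu = 5. Corank 2; j^3 = p^2*q has shape L^2 M (L != M), so D-series; mu = 5 gives D_5.

D_{5}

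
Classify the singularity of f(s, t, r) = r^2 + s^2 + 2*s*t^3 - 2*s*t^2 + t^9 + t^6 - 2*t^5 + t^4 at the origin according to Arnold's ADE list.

A8

The Hessian of f at 0 is [[2, 0, 0], [0, 0, 0], [0, 0, 2]] with rank 2, so corank 1. A Groebner basis of the Jacobian ideal J(f) in C{s,t,r} is {s^2*t^2 + 2*s^2*t + 3*s^2 - 4*s*t^2 - s*t - s + t^2, s^3 + 3*s^2*t + 5*s^2 - 7*s*t^2 - 2*s*t - 2*s + 2*t^2, s + t^3 - t^2, r}; counting standard monomials gives mu = 8. Corank 1: A-series; mu = 8 gives A_8.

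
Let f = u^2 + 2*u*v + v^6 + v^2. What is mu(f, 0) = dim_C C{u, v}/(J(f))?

5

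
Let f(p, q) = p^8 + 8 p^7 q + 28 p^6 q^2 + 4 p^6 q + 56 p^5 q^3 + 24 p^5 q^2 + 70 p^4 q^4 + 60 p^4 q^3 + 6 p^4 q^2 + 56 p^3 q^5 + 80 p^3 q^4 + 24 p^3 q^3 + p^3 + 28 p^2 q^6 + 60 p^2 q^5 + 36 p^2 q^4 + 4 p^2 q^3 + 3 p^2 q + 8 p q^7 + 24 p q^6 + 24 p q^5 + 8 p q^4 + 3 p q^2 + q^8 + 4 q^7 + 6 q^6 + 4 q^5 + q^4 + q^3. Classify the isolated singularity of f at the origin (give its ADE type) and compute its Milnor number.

Type E6, Milnor number mu = 6.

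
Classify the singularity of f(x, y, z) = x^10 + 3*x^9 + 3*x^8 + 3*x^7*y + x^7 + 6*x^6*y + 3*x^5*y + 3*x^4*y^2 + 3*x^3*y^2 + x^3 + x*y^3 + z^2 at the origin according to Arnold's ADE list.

The Hessian of f at 0 has rank 1. Corank 2; j^3 = x^3 is a perfect cube, so E-series; the 4-jet and mu = 7 give E_7.

E_{7}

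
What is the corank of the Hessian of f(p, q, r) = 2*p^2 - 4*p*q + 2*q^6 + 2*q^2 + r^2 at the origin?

1

Hessian at 0 has rank 2.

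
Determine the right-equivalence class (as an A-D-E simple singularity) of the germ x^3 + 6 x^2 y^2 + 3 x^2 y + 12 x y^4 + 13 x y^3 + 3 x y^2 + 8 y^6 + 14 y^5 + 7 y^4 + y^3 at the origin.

E7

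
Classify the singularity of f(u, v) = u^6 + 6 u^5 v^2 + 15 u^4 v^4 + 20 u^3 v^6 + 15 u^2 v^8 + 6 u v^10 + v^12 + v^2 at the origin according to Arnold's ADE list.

A_5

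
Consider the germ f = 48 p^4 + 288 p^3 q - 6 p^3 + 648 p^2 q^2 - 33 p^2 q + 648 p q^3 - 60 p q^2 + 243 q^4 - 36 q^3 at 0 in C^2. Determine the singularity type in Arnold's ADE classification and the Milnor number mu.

Type D5, Milnor number mu = 5.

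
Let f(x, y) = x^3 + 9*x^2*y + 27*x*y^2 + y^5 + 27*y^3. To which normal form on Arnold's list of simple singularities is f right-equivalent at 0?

E8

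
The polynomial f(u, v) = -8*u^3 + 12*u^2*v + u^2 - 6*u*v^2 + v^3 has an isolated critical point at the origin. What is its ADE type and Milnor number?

Type A_{2}, Milnor number mu = 2.

The Hessian of f at 0 has rank 1. Corank 1: A-series; mu = 2 gives A_2.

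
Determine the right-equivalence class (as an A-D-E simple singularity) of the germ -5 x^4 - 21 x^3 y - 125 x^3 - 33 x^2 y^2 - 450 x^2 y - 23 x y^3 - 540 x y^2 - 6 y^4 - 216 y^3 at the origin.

E_{7}

The Hessian of f at 0 is [[0, 0], [0, 0]] with rank 0, so corank 2. A Groebner basis of the Jacobian ideal J(f) in C{x,y} is {1171875*x^2 + 2812500*x*y + y^4 - 125*y^3 + 1687500*y^2, x^3 + 4950*x^2 + 11880*x*y + 6*y^3/5 + 7128*y^2, x^2*y - 2875*x^2 - 6900*x*y - 17*y^3/15 - 4140*y^2, 1250*x^2 + x*y^2 + 3000*x*y + 16*y^3/15 + 1800*y^2}; counting standard monomials gives mu = 7. Corank 2; j^3 = -(5*x + 6*y)^3 is a perfect cube, so E-series; the 4-jet and mu = 7 give E_7.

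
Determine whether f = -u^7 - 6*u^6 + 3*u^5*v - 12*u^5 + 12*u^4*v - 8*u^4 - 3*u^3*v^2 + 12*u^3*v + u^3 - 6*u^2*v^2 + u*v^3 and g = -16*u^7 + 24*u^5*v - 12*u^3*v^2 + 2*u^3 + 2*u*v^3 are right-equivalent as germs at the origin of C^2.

The Hessian of f at 0 is [[0, 0], [0, 0]] with rank 0, so corank 2. A Groebner basis of the Jacobian ideal J(f) in C{u,v} is {3*u^2/4 + v^4 + v^3/4, u^3, u^2*v - u^2/4 - v^3/12, -u^2 + u*v^2 - v^3/3}; counting standard monomials gives mu = 7. Corank 2; j^3 = u^3 is a perfect cube, so E-series; the 4-jet and mu = 7 give E_7. The Hessian of g at 0 is [[0, 0], [0, 0]] with rank 0, so corank 2. A Groebner basis of the Jacobian ideal J(g) in C{u,v} is {u^3, u*v^2, 3*u^2 + v^3}; counting standard monomials gives mu = 7. Corank 2; j^3 = 2*u^3 is a perfect cube, so E-series; the 4-jet and mu = 7 give E_7. Both have type E_7, hence right-equivalent.

Yes.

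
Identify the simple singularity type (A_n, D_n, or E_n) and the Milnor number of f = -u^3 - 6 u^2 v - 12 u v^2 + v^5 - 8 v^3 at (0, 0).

The Hessian of f at 0 has rank 0. Corank 2; j^3 = -(u + 2*v)^3 is a perfect cube, so E-series; the 5-jet and mu = 8 give E_8.

Type E_8, Milnor number mu = 8.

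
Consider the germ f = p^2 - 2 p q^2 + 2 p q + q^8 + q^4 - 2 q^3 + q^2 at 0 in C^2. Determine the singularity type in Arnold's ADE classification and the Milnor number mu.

Type A7, Milnor number mu = 7.

The Hessian of f at 0 has rank 1. Corank 1: A-series; mu = 7 gives A_7.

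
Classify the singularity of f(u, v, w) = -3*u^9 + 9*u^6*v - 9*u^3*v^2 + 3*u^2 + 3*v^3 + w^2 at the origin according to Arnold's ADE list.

The Hessian of f at 0 has rank 2. Corank 1: A-series; mu = 2 gives A_2.

A2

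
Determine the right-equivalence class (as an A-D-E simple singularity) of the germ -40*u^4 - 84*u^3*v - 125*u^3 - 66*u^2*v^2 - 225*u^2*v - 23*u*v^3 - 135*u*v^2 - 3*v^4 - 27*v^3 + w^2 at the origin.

The Hessian of f at 0 has rank 1. Corank 2; j^3 = -(5*u + 3*v)^3 is a perfect cube, so E-series; the 4-jet and mu = 7 give E_7.

E_7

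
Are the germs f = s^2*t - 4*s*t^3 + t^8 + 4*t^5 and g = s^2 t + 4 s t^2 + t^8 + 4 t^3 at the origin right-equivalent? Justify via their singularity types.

The Hessian of f at 0 is [[0, 0], [0, 0]] with rank 0, so corank 2. A Groebner basis of the Jacobian ideal J(f) in C{s,t} is {s^4, s^3*t + s^2 - 2*s*t^2, -s^3/2 + s^2*t^2, -s*t/2 + t^3}; counting standard monomials gives mu = 9. Corank 2; j^3 = s^2*t has shape L^2 M (L != M), so D-series; mu = 9 gives D_9. The Hessian of g at 0 is [[0, 0], [0, 0]] with rank 0, so corank 2. A Groebner basis of the Jacobian ideal J(g) in C{s,t} is {s^2/8 + t^7 - t^2/2, s^3 + 8*t^3, s*t + 2*t^2}; counting standard monomials gives mu = 9. Corank 2; j^3 = t*(s + 2*t)^2 has shape L^2 M (L != M), so D-series; mu = 9 gives D_9. Both have type D_9, hence right-equivalent.

Yes.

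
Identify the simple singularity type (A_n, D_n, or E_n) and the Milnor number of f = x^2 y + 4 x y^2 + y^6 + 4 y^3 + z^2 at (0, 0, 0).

Type D7, Milnor number mu = 7.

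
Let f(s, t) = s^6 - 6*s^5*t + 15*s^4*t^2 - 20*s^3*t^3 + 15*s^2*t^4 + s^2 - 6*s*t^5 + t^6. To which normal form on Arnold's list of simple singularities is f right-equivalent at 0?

A_5

The Hessian of f at 0 has rank 1. Corank 1: A-series; mu = 5 gives A_5.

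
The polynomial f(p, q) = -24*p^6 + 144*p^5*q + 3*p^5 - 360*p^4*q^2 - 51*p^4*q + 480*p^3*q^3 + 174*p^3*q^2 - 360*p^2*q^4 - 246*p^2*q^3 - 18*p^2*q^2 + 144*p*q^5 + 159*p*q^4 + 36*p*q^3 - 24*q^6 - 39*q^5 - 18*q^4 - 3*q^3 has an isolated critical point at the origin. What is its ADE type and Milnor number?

Type E_{8}, Milnor number mu = 8.

The Hessian of f at 0 has rank 0. Corank 2; j^3 = -3*q^3 is a perfect cube, so E-series; the 5-jet and mu = 8 give E_8.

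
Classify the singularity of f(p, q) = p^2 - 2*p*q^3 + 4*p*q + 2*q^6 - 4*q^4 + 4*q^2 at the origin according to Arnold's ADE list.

The Hessian of f at 0 is [[2, 4], [4, 8]] with rank 1, so corank 1. A Groebner basis of the Jacobian ideal J(f) in C{p,q} is {p*q^2 + 2*p + 4*q, -p + q^3 - 2*q, p^2 + 4*p*q + 4*q^2}; counting standard monomials gives mu = 5. Corank 1: A-series; mu = 5 gives A_5.

A_5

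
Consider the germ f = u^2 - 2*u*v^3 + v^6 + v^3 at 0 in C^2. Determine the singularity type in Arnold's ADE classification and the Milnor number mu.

The Hessian of f at 0 is [[2, 0], [0, 0]] with rank 1, so corank 1. A Groebner basis of the Jacobian ideal J(f) in C{u,v} is {v^2, u}; counting standard monomials gives mu = 2. Corank 1: A-series; mu = 2 gives A_2.

Type A_2, Milnor number mu = 2.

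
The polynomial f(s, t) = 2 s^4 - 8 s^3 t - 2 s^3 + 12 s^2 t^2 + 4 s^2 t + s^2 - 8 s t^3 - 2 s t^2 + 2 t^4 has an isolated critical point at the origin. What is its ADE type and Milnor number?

Type A3, Milnor number mu = 3.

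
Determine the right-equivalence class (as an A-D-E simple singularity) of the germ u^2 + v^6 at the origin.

A_5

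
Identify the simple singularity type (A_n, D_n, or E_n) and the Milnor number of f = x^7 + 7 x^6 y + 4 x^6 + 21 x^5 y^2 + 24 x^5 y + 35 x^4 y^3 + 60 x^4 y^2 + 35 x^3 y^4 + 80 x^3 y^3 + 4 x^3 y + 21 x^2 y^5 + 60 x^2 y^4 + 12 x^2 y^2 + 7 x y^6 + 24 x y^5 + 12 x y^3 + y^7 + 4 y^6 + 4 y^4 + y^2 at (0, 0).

Type A_{6}, Milnor number mu = 6.

The Hessian of f at 0 is [[0, 0], [0, 2]] with rank 1, so corank 1. A Groebner basis of the Jacobian ideal J(f) in C{x,y} is {x^3 + 3*x^2*y + y/2, y^2}; counting standard monomials gives mu = 6. Corank 1: A-series; mu = 6 gives A_6.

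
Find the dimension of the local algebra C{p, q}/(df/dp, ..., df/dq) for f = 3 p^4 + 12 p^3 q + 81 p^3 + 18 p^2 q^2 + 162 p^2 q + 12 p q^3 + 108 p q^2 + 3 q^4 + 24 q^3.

6

The Hessian of f at 0 is [[0, 0], [0, 0]] with rank 0, so corank 2. A Groebner basis of the Jacobian ideal J(f) in C{p,q} is {q^4, p*q^2 + 7*q^3/9, p^2 + 4*p*q/3 + 4*q^2/9}; counting standard monomials gives mu = 6. Corank 2; j^3 = 3*(3*p + 2*q)^3 is a perfect cube, so E-series; the 4-jet and mu = 6 give E_6.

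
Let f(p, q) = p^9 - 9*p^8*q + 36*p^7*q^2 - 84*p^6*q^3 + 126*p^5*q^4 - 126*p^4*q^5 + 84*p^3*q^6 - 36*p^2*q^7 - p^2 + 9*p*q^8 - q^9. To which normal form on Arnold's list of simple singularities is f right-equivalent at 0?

A8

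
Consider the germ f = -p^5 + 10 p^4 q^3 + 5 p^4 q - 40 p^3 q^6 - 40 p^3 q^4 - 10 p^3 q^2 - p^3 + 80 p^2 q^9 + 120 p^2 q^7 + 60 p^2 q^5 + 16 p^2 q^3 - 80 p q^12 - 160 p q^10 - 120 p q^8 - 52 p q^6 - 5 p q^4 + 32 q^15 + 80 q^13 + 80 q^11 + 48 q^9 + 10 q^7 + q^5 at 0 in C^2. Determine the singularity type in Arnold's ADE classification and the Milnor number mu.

Type E8, Milnor number mu = 8.

The Hessian of f at 0 is [[0, 0], [0, 0]] with rank 0, so corank 2. A Groebner basis of the Jacobian ideal J(f) in C{p,q} is {-p^2/4 + p*q^3, -p^2 + q^4, p^3, p^2*q}; counting standard monomials gives mu = 8. Corank 2; j^3 = -p^3 is a perfect cube, so E-series; the 5-jet and mu = 8 give E_8.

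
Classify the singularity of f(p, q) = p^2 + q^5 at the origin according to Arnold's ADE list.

The Hessian of f at 0 has rank 1. Corank 1: A-series; mu = 4 gives A_4.

A_{4}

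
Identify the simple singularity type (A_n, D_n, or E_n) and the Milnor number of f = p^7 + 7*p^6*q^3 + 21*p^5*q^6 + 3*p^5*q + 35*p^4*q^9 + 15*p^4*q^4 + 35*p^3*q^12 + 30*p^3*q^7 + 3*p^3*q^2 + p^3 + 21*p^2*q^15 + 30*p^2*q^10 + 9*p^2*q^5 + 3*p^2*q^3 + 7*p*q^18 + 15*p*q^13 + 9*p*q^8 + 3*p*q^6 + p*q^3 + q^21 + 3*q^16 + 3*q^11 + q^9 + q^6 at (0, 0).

The Hessian of f at 0 is [[0, 0], [0, 0]] with rank 0, so corank 2. A Groebner basis of the Jacobian ideal J(f) in C{p,q} is {p^3, p*q^2, 3*p^2 + q^3}; counting standard monomials gives mu = 7. Corank 2; j^3 = p^3 is a perfect cube, so E-series; the 4-jet and mu = 7 give E_7.

Type E_7, Milnor number mu = 7.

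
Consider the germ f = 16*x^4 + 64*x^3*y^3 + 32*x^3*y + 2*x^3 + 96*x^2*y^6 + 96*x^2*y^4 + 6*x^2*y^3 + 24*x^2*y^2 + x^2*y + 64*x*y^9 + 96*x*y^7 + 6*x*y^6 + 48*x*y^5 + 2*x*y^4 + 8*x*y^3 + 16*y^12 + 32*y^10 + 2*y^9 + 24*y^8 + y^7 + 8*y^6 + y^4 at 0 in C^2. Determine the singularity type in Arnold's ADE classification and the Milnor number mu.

Type D_{5}, Milnor number mu = 5.

The Hessian of f at 0 has rank 0. Corank 2; j^3 = x^2*(2*x + y) has shape L^2 M (L != M), so D-series; mu = 5 gives D_5.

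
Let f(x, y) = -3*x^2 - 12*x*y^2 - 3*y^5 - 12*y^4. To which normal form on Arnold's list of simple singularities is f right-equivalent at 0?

A_{4}

The Hessian of f at 0 is [[-6, 0], [0, 0]] with rank 1, so corank 1. A Groebner basis of the Jacobian ideal J(f) in C{x,y} is {x^2, x/2 + y^2}; counting standard monomials gives mu = 4. Corank 1: A-series; mu = 4 gives A_4.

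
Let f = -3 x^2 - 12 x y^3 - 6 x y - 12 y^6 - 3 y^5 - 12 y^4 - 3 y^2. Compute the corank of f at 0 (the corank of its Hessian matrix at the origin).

1

The Hessian at 0 is [[-6, -6], [-6, -6]] of rank 1; hence corank 1.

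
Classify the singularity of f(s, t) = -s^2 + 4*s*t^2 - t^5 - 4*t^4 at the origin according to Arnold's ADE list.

A_4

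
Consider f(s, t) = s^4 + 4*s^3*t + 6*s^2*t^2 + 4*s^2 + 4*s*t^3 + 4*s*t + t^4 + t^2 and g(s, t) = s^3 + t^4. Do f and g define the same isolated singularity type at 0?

No.

The Hessian of f at 0 has rank 1. Corank 1: A-series; mu = 3 gives A_3. The Hessian of g at 0 has rank 0. Corank 2; j^3 = s^3 is a perfect cube, so E-series; the 4-jet and mu = 6 give E_6. f is A_3 but g is E_6, hence not right-equivalent.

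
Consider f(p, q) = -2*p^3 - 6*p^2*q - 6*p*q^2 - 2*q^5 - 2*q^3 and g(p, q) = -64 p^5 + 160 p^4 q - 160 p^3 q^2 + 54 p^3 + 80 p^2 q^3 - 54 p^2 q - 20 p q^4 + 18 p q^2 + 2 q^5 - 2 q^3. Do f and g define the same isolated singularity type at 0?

The Hessian of f at 0 is [[0, 0], [0, 0]] with rank 0, so corank 2. A Groebner basis of the Jacobian ideal J(f) in C{p,q} is {q^4, p^2 + 2*p*q + q^2}; counting standard monomials gives mu = 8. Corank 2; j^3 = -2*(p + q)^3 is a perfect cube, so E-series; the 5-jet and mu = 8 give E_8. The Hessian of g at 0 is [[0, 0], [0, 0]] with rank 0, so corank 2. A Groebner basis of the Jacobian ideal J(g) in C{p,q} is {q^5, p*q^3 - 3*q^4/8, p^2 - 2*p*q/3 + q^2/9}; counting standard monomials gives mu = 8. Corank 2; j^3 = 2*(3*p - q)^3 is a perfect cube, so E-series; the 5-jet and mu = 8 give E_8. Both have type E_8, hence right-equivalent.

Yes.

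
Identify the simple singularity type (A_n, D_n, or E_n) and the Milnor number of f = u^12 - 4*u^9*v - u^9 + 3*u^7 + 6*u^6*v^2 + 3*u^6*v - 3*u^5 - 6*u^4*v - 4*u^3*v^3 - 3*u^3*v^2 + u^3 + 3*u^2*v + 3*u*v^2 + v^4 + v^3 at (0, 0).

Type E_6, Milnor number mu = 6.

The Hessian of f at 0 is [[0, 0], [0, 0]] with rank 0, so corank 2. A Groebner basis of the Jacobian ideal J(f) in C{u,v} is {v^3, u^2 + 2*u*v + v^2}; counting standard monomials gives mu = 6. Corank 2; j^3 = (u + v)^3 is a perfect cube, so E-series; the 4-jet and mu = 6 give E_6.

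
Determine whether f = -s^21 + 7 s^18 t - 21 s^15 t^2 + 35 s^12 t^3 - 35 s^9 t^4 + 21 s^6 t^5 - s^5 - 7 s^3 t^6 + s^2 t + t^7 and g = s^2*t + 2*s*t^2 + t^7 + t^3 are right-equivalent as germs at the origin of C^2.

Yes.

The Hessian of f at 0 has rank 0. Corank 2; j^3 = s^2*t has shape L^2 M (L != M), so D-series; mu = 8 gives D_8. The Hessian of g at 0 has rank 0. Corank 2; j^3 = t*(s + t)^2 has shape L^2 M (L != M), so D-series; mu = 8 gives D_8. Both have type D_8, hence right-equivalent.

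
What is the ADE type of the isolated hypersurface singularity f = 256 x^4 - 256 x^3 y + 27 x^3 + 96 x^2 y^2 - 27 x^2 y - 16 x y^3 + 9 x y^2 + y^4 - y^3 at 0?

E_6

The Hessian of f at 0 has rank 0. Corank 2; j^3 = (3*x - y)^3 is a perfect cube, so E-series; the 4-jet and mu = 6 give E_6.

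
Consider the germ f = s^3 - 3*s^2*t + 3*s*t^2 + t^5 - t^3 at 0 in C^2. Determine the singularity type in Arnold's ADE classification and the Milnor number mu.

Type E_{8}, Milnor number mu = 8.

The Hessian of f at 0 has rank 0. Corank 2; j^3 = (s - t)^3 is a perfect cube, so E-series; the 5-jet and mu = 8 give E_8.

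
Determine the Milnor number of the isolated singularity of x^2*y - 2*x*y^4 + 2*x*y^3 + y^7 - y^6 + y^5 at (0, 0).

7

The Hessian of f at 0 has rank 0. Corank 2; j^3 = x^2*y has shape L^2 M (L != M), so D-series; mu = 7 gives D_7.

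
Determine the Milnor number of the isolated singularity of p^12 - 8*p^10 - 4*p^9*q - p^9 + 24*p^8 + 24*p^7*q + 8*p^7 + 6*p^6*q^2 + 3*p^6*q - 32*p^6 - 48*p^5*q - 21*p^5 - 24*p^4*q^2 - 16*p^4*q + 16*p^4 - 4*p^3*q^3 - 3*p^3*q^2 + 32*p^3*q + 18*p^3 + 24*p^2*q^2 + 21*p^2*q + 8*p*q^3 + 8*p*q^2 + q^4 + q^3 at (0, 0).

5

The Hessian of f at 0 is [[0, 0], [0, 0]] with rank 0, so corank 2. A Groebner basis of the Jacobian ideal J(f) in C{p,q} is {p*q^2 + 27*p*q/8 + 9*q^2/8, -81*p*q/8 + q^3 - 27*q^2/8, p^2 + 5*p*q/6 + q^2/6}; counting standard monomials gives mu = 5. Corank 2; j^3 = (2*p + q)*(3*p + q)^2 has shape L^2 M (L != M), so D-series; mu = 5 gives D_5.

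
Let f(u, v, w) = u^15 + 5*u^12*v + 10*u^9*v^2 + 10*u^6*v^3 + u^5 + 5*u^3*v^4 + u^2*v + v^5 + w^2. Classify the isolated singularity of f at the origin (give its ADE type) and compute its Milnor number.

The Hessian of f at 0 has rank 1. Corank 2; j^3 = u^2*v has shape L^2 M (L != M), so D-series; mu = 6 gives D_6.

Type D_{6}, Milnor number mu = 6.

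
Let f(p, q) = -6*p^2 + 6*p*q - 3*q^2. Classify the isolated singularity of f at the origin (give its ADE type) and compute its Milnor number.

Type A_1, Milnor number mu = 1.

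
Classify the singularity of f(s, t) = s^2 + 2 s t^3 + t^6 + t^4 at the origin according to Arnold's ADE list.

The Hessian of f at 0 has rank 1. Corank 1: A-series; mu = 3 gives A_3.

A_{3}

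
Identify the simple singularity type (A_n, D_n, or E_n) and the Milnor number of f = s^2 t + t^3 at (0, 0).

Type D_4, Milnor number mu = 4.

The Hessian of f at 0 is [[0, 0], [0, 0]] with rank 0, so corank 2. A Groebner basis of the Jacobian ideal J(f) in C{s,t} is {t^3, s^2 + 3*t^2, s*t}; counting standard monomials gives mu = 4. Corank 2; j^3 = t*(s^2 + t^2) splits into three distinct lines over C (the quadratic factor has nonzero discriminant), so D_4.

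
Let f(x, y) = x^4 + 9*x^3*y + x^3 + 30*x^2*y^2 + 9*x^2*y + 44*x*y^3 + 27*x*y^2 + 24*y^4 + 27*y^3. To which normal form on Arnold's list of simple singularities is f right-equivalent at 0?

The Hessian of f at 0 is [[0, 0], [0, 0]] with rank 0, so corank 2. A Groebner basis of the Jacobian ideal J(f) in C{x,y} is {3*x^2 + 18*x*y + y^4 - y^3 + 27*y^2, x^3 + 45*x^2 + 270*x*y + 12*y^3 + 405*y^2, x^2*y - 11*x^2 - 66*x*y - 16*y^3/3 - 99*y^2, 2*x^2 + x*y^2 + 12*x*y + 7*y^3/3 + 18*y^2}; counting standard monomials gives mu = 7. Corank 2; j^3 = (x + 3*y)^3 is a perfect cube, so E-series; the 4-jet and mu = 7 give E_7.

E_7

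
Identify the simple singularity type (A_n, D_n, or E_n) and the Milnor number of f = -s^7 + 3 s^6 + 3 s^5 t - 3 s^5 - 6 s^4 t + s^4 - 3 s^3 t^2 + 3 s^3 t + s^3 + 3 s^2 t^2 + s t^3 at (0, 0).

The Hessian of f at 0 has rank 0. Corank 2; j^3 = s^3 is a perfect cube, so E-series; the 4-jet and mu = 7 give E_7.

Type E_7, Milnor number mu = 7.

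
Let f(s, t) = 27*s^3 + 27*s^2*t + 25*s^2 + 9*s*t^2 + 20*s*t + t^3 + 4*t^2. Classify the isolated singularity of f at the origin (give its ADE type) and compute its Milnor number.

Type A2, Milnor number mu = 2.

The Hessian of f at 0 has rank 1. Corank 1: A-series; mu = 2 gives A_2.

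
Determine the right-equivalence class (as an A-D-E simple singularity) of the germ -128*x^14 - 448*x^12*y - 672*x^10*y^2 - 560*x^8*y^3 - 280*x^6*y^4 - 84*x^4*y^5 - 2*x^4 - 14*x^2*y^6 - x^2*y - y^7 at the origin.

D8

The Hessian of f at 0 is [[0, 0], [0, 0]] with rank 0, so corank 2. A Groebner basis of the Jacobian ideal J(f) in C{x,y} is {x^2/7 + y^6, x^3, x*y}; counting standard monomials gives mu = 8. Corank 2; j^3 = -x^2*y has shape L^2 M (L != M), so D-series; mu = 8 gives D_8.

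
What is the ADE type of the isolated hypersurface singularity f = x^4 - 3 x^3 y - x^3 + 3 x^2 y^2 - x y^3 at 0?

E_7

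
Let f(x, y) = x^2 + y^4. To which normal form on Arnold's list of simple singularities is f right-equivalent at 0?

A3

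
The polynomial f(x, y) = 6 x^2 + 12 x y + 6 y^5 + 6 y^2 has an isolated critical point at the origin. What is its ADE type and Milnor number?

The Hessian of f at 0 is [[12, 12], [12, 12]] with rank 1, so corank 1. A Groebner basis of the Jacobian ideal J(f) in C{x,y} is {y^4, x + y}; counting standard monomials gives mu = 4. Corank 1: A-series; mu = 4 gives A_4.

Type A_{4}, Milnor number mu = 4.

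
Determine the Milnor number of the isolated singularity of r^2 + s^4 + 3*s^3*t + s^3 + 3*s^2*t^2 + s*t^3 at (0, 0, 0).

7

The Hessian of f at 0 has rank 1. Corank 2; j^3 = s^3 is a perfect cube, so E-series; the 4-jet and mu = 7 give E_7.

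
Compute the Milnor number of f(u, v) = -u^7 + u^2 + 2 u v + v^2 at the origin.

6

The Hessian of f at 0 has rank 1. Corank 1: A-series; mu = 6 gives A_6.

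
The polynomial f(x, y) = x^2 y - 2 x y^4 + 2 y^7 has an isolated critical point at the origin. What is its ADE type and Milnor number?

Type D8, Milnor number mu = 8.

The Hessian of f at 0 has rank 0. Corank 2; j^3 = x^2*y has shape L^2 M (L != M), so D-series; mu = 8 gives D_8.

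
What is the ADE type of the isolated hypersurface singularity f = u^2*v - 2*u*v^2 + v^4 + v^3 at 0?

D5

The Hessian of f at 0 has rank 0. Corank 2; j^3 = v*(u - v)^2 has shape L^2 M (L != M), so D-series; mu = 5 gives D_5.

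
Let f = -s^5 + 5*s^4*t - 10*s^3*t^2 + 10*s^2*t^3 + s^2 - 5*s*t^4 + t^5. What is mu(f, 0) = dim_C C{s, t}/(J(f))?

The Hessian of f at 0 has rank 1. Corank 1: A-series; mu = 4 gives A_4.

4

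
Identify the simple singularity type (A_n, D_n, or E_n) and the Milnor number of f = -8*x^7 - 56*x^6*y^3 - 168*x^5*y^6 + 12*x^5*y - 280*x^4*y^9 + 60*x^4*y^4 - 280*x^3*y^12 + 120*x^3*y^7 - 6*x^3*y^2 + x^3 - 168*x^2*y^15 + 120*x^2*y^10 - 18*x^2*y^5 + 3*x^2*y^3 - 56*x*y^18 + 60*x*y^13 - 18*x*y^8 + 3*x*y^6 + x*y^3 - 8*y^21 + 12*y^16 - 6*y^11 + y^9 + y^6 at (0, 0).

Type E_7, Milnor number mu = 7.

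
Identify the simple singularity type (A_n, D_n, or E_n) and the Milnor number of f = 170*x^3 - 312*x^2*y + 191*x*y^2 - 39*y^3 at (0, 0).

The Hessian of f at 0 has rank 0. Corank 2; j^3 = (5*x - 3*y)*(34*x^2 - 42*x*y + 13*y^2) splits into three distinct lines over C (the quadratic factor has nonzero discriminant), so D_4.

Type D_{4}, Milnor number mu = 4.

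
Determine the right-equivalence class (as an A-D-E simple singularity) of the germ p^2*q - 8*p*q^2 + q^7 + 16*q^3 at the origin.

The Hessian of f at 0 is [[0, 0], [0, 0]] with rank 0, so corank 2. A Groebner basis of the Jacobian ideal J(f) in C{p,q} is {p^2/7 + q^6 - 16*q^2/7, p^3 - 64*q^3, p*q - 4*q^2}; counting standard monomials gives mu = 8. Corank 2; j^3 = q*(p - 4*q)^2 has shape L^2 M (L != M), so D-series; mu = 8 gives D_8.

D8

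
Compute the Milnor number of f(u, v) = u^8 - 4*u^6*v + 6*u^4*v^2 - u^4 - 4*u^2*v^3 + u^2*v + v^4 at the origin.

The Hessian of f at 0 has rank 0. Corank 2; j^3 = u^2*v has shape L^2 M (L != M), so D-series; mu = 5 gives D_5.

5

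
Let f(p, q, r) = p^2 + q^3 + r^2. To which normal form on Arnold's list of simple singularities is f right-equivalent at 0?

The Hessian of f at 0 has rank 2. Corank 1: A-series; mu = 2 gives A_2.

A2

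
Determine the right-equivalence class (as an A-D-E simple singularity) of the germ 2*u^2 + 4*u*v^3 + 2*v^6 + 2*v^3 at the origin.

A_2

The Hessian of f at 0 is [[4, 0], [0, 0]] with rank 1, so corank 1. A Groebner basis of the Jacobian ideal J(f) in C{u,v} is {v^2, u}; counting standard monomials gives mu = 2. Corank 1: A-series; mu = 2 gives A_2.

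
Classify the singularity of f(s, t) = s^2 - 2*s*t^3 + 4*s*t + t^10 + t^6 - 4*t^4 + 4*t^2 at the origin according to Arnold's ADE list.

A9

The Hessian of f at 0 is [[2, 4], [4, 8]] with rank 1, so corank 1. A Groebner basis of the Jacobian ideal J(f) in C{s,t} is {s^3 + 6*s^2*t + 12*s*t^2 + 8*s + 16*t, -s + t^3 - 2*t}; counting standard monomials gives mu = 9. Corank 1: A-series; mu = 9 gives A_9.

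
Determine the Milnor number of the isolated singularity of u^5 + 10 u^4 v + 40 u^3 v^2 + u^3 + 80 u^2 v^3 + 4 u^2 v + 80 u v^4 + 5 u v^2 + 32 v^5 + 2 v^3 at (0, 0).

The Hessian of f at 0 has rank 0. Corank 2; j^3 = (u + v)^2*(u + 2*v) has shape L^2 M (L != M), so D-series; mu = 6 gives D_6.

6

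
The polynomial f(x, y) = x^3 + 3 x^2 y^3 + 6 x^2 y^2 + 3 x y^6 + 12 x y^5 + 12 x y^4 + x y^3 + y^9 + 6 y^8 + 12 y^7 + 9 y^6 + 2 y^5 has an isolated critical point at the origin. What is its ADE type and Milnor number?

Type E7, Milnor number mu = 7.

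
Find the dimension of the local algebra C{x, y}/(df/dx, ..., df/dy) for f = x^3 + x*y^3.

7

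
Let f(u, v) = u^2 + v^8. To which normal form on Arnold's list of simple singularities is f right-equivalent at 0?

The Hessian of f at 0 is [[2, 0], [0, 0]] with rank 1, so corank 1. A Groebner basis of the Jacobian ideal J(f) in C{u,v} is {v^7, u}; counting standard monomials gives mu = 7. Corank 1: A-series; mu = 7 gives A_7.

A_{7}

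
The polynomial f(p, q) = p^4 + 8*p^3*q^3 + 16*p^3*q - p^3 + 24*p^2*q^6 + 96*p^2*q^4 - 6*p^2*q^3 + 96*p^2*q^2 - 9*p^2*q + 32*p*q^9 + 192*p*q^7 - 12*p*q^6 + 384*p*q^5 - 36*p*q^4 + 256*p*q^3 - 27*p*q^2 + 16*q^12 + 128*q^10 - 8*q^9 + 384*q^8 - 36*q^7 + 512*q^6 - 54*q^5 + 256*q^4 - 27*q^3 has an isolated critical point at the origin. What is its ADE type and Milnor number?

Type E6, Milnor number mu = 6.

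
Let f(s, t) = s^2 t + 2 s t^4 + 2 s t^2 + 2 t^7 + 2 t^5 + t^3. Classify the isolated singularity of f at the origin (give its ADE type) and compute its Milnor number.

The Hessian of f at 0 has rank 0. Corank 2; j^3 = t*(s + t)^2 has shape L^2 M (L != M), so D-series; mu = 8 gives D_8.

Type D_8, Milnor number mu = 8.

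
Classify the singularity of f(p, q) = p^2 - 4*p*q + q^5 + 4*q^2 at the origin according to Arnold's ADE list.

A_{4}

The Hessian of f at 0 has rank 1. Corank 1: A-series; mu = 4 gives A_4.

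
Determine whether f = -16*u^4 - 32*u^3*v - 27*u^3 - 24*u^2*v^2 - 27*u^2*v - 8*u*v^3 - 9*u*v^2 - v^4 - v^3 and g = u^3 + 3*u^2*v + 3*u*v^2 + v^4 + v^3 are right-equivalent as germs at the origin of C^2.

Yes.

The Hessian of f at 0 is [[0, 0], [0, 0]] with rank 0, so corank 2. A Groebner basis of the Jacobian ideal J(f) in C{u,v} is {v^4, u*v^2 + 7*v^3/18, u^2 + 2*u*v/3 + v^2/9}; counting standard monomials gives mu = 6. Corank 2; j^3 = -(3*u + v)^3 is a perfect cube, so E-series; the 4-jet and mu = 6 give E_6. The Hessian of g at 0 is [[0, 0], [0, 0]] with rank 0, so corank 2. A Groebner basis of the Jacobian ideal J(g) in C{u,v} is {v^3, u^2 + 2*u*v + v^2}; counting standard monomials gives mu = 6. Corank 2; j^3 = (u + v)^3 is a perfect cube, so E-series; the 4-jet and mu = 6 give E_6. Both have type E_6, hence right-equivalent.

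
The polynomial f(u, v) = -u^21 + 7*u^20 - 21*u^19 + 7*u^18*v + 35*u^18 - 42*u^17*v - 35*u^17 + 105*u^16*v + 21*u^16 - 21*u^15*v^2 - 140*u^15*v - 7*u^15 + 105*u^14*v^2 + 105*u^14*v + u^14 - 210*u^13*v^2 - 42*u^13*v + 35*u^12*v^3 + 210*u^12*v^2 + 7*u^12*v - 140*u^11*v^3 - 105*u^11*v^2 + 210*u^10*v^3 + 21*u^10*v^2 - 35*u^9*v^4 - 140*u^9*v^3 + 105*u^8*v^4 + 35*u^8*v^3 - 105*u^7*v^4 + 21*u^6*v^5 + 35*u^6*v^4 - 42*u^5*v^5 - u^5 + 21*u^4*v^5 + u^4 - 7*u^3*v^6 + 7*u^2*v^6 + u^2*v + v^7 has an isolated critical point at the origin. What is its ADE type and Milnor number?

The Hessian of f at 0 has rank 0. Corank 2; j^3 = u^2*v has shape L^2 M (L != M), so D-series; mu = 8 gives D_8.

Type D_8, Milnor number mu = 8.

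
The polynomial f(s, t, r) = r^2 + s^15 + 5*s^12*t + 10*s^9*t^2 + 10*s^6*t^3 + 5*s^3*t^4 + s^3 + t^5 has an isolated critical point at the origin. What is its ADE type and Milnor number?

Type E_8, Milnor number mu = 8.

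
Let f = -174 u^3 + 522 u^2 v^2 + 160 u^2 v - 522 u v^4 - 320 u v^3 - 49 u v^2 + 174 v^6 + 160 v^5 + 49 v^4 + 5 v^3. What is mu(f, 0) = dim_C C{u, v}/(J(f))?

4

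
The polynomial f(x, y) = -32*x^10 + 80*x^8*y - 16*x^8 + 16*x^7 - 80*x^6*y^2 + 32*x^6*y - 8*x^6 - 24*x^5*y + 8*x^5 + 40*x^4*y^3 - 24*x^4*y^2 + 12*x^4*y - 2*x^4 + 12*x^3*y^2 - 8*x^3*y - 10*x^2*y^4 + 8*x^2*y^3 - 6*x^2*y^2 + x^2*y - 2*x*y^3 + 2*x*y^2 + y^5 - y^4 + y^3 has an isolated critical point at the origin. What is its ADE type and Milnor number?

The Hessian of f at 0 has rank 0. Corank 2; j^3 = y*(x + y)^2 has shape L^2 M (L != M), so D-series; mu = 5 gives D_5.

Type D_5, Milnor number mu = 5.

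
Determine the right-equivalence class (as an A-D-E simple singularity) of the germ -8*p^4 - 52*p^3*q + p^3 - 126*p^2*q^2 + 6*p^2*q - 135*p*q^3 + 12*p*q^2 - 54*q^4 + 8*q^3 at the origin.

The Hessian of f at 0 has rank 0. Corank 2; j^3 = (p + 2*q)^3 is a perfect cube, so E-series; the 4-jet and mu = 7 give E_7.

E_{7}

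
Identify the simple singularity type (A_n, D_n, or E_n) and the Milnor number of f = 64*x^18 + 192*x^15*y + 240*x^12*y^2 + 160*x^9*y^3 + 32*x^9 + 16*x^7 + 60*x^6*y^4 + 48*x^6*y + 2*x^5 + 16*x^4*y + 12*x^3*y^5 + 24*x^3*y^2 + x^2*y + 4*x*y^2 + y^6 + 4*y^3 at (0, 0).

The Hessian of f at 0 is [[0, 0], [0, 0]] with rank 0, so corank 2. A Groebner basis of the Jacobian ideal J(f) in C{x,y} is {-x*y/32 + y^4 - y^2/16, x^3 + 64*x^2 + 256*x*y + 8*y^3 + 256*y^2, x^2*y - 64*x^2/3 - 256*x*y/3 - 4*y^3 - 256*y^2/3, 16*x^2/3 + x*y^2 + 64*x*y/3 + 2*y^3 + 64*y^2/3}; counting standard monomials gives mu = 7. Corank 2; j^3 = y*(x + 2*y)^2 has shape L^2 M (L != M), so D-series; mu = 7 gives D_7.

Type D_7, Milnor number mu = 7.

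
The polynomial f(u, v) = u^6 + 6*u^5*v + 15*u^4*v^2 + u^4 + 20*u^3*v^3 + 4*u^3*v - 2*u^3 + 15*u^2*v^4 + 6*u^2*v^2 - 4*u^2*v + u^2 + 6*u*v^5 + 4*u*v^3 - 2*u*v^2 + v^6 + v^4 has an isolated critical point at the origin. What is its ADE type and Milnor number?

Type A_{5}, Milnor number mu = 5.

The Hessian of f at 0 has rank 1. Corank 1: A-series; mu = 5 gives A_5.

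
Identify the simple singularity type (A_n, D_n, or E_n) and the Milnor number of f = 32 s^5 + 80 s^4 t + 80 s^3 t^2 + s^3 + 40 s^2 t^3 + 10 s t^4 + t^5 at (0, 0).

Type E_8, Milnor number mu = 8.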